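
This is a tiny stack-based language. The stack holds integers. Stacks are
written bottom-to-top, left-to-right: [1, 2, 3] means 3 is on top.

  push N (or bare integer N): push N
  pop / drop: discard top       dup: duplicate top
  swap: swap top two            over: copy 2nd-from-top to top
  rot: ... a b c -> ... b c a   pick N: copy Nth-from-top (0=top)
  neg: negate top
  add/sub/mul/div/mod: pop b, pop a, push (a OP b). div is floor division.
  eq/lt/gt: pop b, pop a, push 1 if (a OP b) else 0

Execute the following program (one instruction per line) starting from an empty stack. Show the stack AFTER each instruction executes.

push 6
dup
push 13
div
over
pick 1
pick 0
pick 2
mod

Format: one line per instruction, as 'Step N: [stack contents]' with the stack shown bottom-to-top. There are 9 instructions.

Step 1: [6]
Step 2: [6, 6]
Step 3: [6, 6, 13]
Step 4: [6, 0]
Step 5: [6, 0, 6]
Step 6: [6, 0, 6, 0]
Step 7: [6, 0, 6, 0, 0]
Step 8: [6, 0, 6, 0, 0, 6]
Step 9: [6, 0, 6, 0, 0]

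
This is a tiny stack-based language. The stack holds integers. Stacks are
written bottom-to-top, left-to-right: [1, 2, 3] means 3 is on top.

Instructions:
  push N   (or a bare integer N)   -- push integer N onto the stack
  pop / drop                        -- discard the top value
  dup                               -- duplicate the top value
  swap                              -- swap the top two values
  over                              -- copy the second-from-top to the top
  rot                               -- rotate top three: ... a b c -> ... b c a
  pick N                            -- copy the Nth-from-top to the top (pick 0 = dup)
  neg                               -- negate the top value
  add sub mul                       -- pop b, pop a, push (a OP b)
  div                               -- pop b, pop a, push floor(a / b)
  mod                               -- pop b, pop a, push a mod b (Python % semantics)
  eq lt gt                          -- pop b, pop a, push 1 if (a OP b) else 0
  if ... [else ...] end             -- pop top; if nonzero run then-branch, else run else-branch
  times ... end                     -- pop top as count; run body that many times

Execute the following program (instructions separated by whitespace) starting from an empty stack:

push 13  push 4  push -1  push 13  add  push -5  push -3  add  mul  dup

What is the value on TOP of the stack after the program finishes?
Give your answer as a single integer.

Answer: -96

Derivation:
After 'push 13': [13]
After 'push 4': [13, 4]
After 'push -1': [13, 4, -1]
After 'push 13': [13, 4, -1, 13]
After 'add': [13, 4, 12]
After 'push -5': [13, 4, 12, -5]
After 'push -3': [13, 4, 12, -5, -3]
After 'add': [13, 4, 12, -8]
After 'mul': [13, 4, -96]
After 'dup': [13, 4, -96, -96]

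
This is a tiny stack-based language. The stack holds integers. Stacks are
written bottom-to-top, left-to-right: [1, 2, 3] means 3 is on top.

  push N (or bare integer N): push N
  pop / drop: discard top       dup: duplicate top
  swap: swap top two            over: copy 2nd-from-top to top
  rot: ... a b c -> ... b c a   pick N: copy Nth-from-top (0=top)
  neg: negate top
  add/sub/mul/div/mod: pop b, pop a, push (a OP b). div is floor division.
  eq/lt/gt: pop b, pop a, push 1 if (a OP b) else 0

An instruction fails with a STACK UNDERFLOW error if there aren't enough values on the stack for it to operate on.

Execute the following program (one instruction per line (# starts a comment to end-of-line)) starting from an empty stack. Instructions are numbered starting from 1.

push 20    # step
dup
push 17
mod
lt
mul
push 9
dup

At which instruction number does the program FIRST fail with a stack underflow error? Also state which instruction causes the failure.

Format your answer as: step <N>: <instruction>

Answer: step 6: mul

Derivation:
Step 1 ('push 20'): stack = [20], depth = 1
Step 2 ('dup'): stack = [20, 20], depth = 2
Step 3 ('push 17'): stack = [20, 20, 17], depth = 3
Step 4 ('mod'): stack = [20, 3], depth = 2
Step 5 ('lt'): stack = [0], depth = 1
Step 6 ('mul'): needs 2 value(s) but depth is 1 — STACK UNDERFLOW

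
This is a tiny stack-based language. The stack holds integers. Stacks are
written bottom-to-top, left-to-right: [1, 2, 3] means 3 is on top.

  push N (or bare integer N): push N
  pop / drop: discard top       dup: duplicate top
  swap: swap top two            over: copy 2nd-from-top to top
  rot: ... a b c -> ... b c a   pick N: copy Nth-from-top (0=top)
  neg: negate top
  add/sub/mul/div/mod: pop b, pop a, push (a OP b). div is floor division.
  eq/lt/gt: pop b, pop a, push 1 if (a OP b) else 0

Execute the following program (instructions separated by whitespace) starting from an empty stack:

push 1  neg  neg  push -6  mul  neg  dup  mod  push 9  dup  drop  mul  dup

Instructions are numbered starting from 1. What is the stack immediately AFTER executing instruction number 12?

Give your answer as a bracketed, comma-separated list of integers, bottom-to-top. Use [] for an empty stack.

Step 1 ('push 1'): [1]
Step 2 ('neg'): [-1]
Step 3 ('neg'): [1]
Step 4 ('push -6'): [1, -6]
Step 5 ('mul'): [-6]
Step 6 ('neg'): [6]
Step 7 ('dup'): [6, 6]
Step 8 ('mod'): [0]
Step 9 ('push 9'): [0, 9]
Step 10 ('dup'): [0, 9, 9]
Step 11 ('drop'): [0, 9]
Step 12 ('mul'): [0]

Answer: [0]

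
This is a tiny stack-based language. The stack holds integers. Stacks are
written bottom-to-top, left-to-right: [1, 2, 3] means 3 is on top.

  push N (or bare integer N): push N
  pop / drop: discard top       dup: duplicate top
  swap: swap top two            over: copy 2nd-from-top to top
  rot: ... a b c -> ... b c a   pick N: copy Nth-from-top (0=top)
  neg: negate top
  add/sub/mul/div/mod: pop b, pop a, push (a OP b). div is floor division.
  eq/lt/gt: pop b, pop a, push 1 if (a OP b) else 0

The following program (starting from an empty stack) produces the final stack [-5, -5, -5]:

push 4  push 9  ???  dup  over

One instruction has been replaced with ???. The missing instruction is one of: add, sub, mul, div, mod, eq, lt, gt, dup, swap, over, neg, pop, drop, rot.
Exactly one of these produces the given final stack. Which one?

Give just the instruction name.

Answer: sub

Derivation:
Stack before ???: [4, 9]
Stack after ???:  [-5]
The instruction that transforms [4, 9] -> [-5] is: sub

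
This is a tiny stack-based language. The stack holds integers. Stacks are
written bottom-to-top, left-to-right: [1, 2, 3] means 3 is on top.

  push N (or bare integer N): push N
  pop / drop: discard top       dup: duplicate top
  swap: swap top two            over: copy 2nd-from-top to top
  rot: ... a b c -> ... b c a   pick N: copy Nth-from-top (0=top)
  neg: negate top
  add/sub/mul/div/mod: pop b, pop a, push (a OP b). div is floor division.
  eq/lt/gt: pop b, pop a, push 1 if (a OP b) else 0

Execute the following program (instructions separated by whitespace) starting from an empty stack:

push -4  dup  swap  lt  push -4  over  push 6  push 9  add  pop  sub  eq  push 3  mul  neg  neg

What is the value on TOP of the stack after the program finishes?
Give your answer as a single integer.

Answer: 0

Derivation:
After 'push -4': [-4]
After 'dup': [-4, -4]
After 'swap': [-4, -4]
After 'lt': [0]
After 'push -4': [0, -4]
After 'over': [0, -4, 0]
After 'push 6': [0, -4, 0, 6]
After 'push 9': [0, -4, 0, 6, 9]
After 'add': [0, -4, 0, 15]
After 'pop': [0, -4, 0]
After 'sub': [0, -4]
After 'eq': [0]
After 'push 3': [0, 3]
After 'mul': [0]
After 'neg': [0]
After 'neg': [0]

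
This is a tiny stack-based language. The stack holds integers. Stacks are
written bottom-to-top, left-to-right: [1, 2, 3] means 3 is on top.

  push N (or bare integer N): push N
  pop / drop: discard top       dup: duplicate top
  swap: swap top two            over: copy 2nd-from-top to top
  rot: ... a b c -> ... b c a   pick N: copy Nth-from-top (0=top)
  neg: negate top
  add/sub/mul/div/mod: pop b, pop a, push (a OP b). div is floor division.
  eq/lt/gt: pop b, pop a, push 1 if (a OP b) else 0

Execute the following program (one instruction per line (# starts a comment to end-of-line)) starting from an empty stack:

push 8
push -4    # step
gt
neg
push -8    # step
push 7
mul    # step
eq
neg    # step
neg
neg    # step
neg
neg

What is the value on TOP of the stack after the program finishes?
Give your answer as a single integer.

After 'push 8': [8]
After 'push -4': [8, -4]
After 'gt': [1]
After 'neg': [-1]
After 'push -8': [-1, -8]
After 'push 7': [-1, -8, 7]
After 'mul': [-1, -56]
After 'eq': [0]
After 'neg': [0]
After 'neg': [0]
After 'neg': [0]
After 'neg': [0]
After 'neg': [0]

Answer: 0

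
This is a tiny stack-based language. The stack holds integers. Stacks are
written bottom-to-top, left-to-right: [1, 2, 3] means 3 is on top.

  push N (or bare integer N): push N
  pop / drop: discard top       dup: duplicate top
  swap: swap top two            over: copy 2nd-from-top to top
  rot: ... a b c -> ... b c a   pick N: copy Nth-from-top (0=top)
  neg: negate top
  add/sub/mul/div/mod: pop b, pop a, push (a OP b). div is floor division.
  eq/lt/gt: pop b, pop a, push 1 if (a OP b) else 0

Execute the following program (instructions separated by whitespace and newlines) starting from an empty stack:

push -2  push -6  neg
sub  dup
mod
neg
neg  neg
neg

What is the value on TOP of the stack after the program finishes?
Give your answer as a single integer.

Answer: 0

Derivation:
After 'push -2': [-2]
After 'push -6': [-2, -6]
After 'neg': [-2, 6]
After 'sub': [-8]
After 'dup': [-8, -8]
After 'mod': [0]
After 'neg': [0]
After 'neg': [0]
After 'neg': [0]
After 'neg': [0]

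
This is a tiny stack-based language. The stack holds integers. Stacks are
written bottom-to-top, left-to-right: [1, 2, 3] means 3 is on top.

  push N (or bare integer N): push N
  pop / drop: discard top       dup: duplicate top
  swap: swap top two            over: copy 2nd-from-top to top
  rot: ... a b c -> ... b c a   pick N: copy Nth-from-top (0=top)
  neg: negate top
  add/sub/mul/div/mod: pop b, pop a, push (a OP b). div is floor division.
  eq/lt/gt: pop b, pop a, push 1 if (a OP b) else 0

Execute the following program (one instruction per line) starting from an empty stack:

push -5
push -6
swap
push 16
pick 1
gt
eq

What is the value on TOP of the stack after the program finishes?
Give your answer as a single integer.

Answer: 0

Derivation:
After 'push -5': [-5]
After 'push -6': [-5, -6]
After 'swap': [-6, -5]
After 'push 16': [-6, -5, 16]
After 'pick 1': [-6, -5, 16, -5]
After 'gt': [-6, -5, 1]
After 'eq': [-6, 0]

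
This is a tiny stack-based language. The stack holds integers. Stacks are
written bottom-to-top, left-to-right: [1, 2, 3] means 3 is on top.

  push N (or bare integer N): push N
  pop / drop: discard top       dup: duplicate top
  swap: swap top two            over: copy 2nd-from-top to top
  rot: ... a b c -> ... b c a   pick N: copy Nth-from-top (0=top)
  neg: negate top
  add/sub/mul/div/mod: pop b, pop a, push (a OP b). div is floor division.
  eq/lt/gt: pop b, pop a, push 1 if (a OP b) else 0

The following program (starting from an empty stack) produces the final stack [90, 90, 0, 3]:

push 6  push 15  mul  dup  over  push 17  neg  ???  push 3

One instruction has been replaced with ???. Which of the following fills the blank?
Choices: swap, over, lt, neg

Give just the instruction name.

Answer: lt

Derivation:
Stack before ???: [90, 90, 90, -17]
Stack after ???:  [90, 90, 0]
Checking each choice:
  swap: produces [90, 90, -17, 90, 3]
  over: produces [90, 90, 90, -17, 90, 3]
  lt: MATCH
  neg: produces [90, 90, 90, 17, 3]


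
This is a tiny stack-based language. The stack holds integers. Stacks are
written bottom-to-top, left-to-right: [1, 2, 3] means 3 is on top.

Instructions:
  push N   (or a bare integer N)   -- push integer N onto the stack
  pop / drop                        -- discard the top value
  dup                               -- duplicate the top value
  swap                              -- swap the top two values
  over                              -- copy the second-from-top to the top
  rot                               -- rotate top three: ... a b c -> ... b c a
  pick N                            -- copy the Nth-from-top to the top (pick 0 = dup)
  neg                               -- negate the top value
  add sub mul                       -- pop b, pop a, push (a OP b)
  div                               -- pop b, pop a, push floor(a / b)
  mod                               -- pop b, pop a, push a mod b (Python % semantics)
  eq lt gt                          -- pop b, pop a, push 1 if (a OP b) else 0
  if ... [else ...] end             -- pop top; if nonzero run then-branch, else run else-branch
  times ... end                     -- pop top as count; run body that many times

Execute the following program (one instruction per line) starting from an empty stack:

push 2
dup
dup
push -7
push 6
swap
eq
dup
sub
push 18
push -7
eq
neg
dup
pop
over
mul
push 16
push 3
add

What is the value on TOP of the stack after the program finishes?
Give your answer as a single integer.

Answer: 19

Derivation:
After 'push 2': [2]
After 'dup': [2, 2]
After 'dup': [2, 2, 2]
After 'push -7': [2, 2, 2, -7]
After 'push 6': [2, 2, 2, -7, 6]
After 'swap': [2, 2, 2, 6, -7]
After 'eq': [2, 2, 2, 0]
After 'dup': [2, 2, 2, 0, 0]
After 'sub': [2, 2, 2, 0]
After 'push 18': [2, 2, 2, 0, 18]
After 'push -7': [2, 2, 2, 0, 18, -7]
After 'eq': [2, 2, 2, 0, 0]
After 'neg': [2, 2, 2, 0, 0]
After 'dup': [2, 2, 2, 0, 0, 0]
After 'pop': [2, 2, 2, 0, 0]
After 'over': [2, 2, 2, 0, 0, 0]
After 'mul': [2, 2, 2, 0, 0]
After 'push 16': [2, 2, 2, 0, 0, 16]
After 'push 3': [2, 2, 2, 0, 0, 16, 3]
After 'add': [2, 2, 2, 0, 0, 19]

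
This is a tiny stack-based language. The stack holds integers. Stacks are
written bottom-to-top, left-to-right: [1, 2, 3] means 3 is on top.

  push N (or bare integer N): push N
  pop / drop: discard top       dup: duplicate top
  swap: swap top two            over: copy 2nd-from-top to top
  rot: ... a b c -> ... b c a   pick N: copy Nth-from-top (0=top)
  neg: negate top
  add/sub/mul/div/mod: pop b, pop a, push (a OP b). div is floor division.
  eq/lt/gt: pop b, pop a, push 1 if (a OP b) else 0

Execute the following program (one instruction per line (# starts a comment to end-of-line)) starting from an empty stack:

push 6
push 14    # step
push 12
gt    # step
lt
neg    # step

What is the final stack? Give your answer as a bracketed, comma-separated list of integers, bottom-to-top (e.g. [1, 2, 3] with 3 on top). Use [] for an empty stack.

After 'push 6': [6]
After 'push 14': [6, 14]
After 'push 12': [6, 14, 12]
After 'gt': [6, 1]
After 'lt': [0]
After 'neg': [0]

Answer: [0]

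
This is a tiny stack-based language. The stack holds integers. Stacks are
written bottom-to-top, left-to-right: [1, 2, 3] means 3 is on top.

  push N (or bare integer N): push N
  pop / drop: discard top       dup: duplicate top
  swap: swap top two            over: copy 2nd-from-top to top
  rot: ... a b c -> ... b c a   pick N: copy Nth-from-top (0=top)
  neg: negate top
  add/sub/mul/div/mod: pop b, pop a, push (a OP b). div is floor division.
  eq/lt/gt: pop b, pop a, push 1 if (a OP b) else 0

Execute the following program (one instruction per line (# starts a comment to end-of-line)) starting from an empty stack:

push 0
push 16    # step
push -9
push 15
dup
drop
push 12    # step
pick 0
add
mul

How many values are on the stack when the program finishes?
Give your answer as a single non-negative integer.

Answer: 4

Derivation:
After 'push 0': stack = [0] (depth 1)
After 'push 16': stack = [0, 16] (depth 2)
After 'push -9': stack = [0, 16, -9] (depth 3)
After 'push 15': stack = [0, 16, -9, 15] (depth 4)
After 'dup': stack = [0, 16, -9, 15, 15] (depth 5)
After 'drop': stack = [0, 16, -9, 15] (depth 4)
After 'push 12': stack = [0, 16, -9, 15, 12] (depth 5)
After 'pick 0': stack = [0, 16, -9, 15, 12, 12] (depth 6)
After 'add': stack = [0, 16, -9, 15, 24] (depth 5)
After 'mul': stack = [0, 16, -9, 360] (depth 4)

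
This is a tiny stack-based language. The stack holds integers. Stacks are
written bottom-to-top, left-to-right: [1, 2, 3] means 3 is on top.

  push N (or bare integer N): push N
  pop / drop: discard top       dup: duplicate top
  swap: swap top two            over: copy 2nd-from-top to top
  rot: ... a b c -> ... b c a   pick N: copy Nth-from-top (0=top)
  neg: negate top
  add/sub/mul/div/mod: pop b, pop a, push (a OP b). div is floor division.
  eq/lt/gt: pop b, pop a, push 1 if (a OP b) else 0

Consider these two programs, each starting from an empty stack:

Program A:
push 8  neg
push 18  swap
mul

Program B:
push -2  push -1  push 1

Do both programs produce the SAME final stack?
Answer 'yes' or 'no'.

Program A trace:
  After 'push 8': [8]
  After 'neg': [-8]
  After 'push 18': [-8, 18]
  After 'swap': [18, -8]
  After 'mul': [-144]
Program A final stack: [-144]

Program B trace:
  After 'push -2': [-2]
  After 'push -1': [-2, -1]
  After 'push 1': [-2, -1, 1]
Program B final stack: [-2, -1, 1]
Same: no

Answer: no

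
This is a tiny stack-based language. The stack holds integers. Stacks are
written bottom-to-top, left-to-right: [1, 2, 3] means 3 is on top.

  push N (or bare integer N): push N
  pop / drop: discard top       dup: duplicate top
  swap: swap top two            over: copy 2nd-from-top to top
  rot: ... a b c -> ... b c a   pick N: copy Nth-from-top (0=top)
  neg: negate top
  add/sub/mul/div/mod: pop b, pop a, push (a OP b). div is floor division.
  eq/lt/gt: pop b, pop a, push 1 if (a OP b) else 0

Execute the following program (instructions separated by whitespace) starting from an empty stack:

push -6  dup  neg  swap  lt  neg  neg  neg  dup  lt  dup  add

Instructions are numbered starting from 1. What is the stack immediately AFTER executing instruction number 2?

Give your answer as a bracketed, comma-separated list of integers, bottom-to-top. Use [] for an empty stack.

Step 1 ('push -6'): [-6]
Step 2 ('dup'): [-6, -6]

Answer: [-6, -6]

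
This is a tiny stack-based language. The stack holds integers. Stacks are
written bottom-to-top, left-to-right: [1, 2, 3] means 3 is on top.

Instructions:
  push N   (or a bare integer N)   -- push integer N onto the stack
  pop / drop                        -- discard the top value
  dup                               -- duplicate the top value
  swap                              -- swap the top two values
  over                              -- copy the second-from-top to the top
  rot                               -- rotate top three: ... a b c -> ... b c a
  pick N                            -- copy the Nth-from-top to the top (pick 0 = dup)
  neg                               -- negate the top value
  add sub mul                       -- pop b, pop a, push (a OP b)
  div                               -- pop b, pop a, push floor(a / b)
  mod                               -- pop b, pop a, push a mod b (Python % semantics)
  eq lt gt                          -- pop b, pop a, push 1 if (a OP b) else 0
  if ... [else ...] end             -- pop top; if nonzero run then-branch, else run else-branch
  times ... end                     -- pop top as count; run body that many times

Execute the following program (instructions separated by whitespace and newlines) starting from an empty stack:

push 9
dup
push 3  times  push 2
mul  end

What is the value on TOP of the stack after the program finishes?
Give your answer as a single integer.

After 'push 9': [9]
After 'dup': [9, 9]
After 'push 3': [9, 9, 3]
After 'times': [9, 9]
After 'push 2': [9, 9, 2]
After 'mul': [9, 18]
After 'push 2': [9, 18, 2]
After 'mul': [9, 36]
After 'push 2': [9, 36, 2]
After 'mul': [9, 72]

Answer: 72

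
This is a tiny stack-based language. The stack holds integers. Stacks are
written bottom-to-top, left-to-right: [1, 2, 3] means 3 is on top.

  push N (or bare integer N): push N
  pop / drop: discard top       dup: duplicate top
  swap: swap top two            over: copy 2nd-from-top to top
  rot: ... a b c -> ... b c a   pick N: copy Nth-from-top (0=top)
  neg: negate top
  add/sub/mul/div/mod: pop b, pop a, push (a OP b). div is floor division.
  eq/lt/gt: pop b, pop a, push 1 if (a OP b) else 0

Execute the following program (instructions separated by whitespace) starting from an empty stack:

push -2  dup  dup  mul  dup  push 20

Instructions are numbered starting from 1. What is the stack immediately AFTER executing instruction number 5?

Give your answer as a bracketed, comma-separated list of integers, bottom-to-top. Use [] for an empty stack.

Step 1 ('push -2'): [-2]
Step 2 ('dup'): [-2, -2]
Step 3 ('dup'): [-2, -2, -2]
Step 4 ('mul'): [-2, 4]
Step 5 ('dup'): [-2, 4, 4]

Answer: [-2, 4, 4]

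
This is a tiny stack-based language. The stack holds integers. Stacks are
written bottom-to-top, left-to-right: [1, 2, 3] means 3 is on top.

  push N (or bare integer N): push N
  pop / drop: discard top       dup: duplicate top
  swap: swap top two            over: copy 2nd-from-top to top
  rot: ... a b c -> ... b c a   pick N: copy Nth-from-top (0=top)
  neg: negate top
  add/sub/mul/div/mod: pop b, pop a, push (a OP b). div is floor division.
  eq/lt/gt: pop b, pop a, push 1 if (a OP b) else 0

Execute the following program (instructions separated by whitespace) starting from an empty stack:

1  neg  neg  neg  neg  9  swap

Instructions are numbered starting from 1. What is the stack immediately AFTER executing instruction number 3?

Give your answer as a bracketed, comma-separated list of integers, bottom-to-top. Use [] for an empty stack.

Answer: [1]

Derivation:
Step 1 ('1'): [1]
Step 2 ('neg'): [-1]
Step 3 ('neg'): [1]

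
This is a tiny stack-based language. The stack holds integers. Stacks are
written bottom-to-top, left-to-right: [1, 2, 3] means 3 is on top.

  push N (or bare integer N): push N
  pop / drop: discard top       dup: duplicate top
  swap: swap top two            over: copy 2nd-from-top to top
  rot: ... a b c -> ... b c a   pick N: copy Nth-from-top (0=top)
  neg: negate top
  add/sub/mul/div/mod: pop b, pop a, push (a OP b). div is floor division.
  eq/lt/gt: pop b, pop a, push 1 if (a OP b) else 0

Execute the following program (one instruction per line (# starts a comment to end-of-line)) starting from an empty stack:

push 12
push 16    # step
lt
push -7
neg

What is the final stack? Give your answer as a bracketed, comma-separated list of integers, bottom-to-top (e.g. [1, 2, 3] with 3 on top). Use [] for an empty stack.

After 'push 12': [12]
After 'push 16': [12, 16]
After 'lt': [1]
After 'push -7': [1, -7]
After 'neg': [1, 7]

Answer: [1, 7]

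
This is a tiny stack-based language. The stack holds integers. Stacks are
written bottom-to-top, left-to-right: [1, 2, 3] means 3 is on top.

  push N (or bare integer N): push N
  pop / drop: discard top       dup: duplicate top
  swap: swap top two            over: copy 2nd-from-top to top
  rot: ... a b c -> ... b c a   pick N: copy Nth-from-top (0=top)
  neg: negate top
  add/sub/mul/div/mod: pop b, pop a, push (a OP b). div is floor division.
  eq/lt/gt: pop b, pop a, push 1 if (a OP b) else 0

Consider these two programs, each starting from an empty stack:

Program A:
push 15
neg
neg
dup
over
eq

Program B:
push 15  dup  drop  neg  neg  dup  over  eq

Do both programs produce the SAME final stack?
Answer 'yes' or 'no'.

Program A trace:
  After 'push 15': [15]
  After 'neg': [-15]
  After 'neg': [15]
  After 'dup': [15, 15]
  After 'over': [15, 15, 15]
  After 'eq': [15, 1]
Program A final stack: [15, 1]

Program B trace:
  After 'push 15': [15]
  After 'dup': [15, 15]
  After 'drop': [15]
  After 'neg': [-15]
  After 'neg': [15]
  After 'dup': [15, 15]
  After 'over': [15, 15, 15]
  After 'eq': [15, 1]
Program B final stack: [15, 1]
Same: yes

Answer: yes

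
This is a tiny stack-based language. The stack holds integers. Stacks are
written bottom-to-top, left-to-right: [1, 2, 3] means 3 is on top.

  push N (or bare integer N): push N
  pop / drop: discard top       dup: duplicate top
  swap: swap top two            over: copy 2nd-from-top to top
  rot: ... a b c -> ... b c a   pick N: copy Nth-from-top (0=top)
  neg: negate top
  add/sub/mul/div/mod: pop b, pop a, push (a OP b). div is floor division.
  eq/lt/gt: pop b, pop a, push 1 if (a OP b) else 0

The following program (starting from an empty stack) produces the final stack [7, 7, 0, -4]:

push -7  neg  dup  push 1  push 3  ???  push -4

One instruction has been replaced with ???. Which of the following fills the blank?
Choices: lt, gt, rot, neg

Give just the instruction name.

Stack before ???: [7, 7, 1, 3]
Stack after ???:  [7, 7, 0]
Checking each choice:
  lt: produces [7, 7, 1, -4]
  gt: MATCH
  rot: produces [7, 1, 3, 7, -4]
  neg: produces [7, 7, 1, -3, -4]


Answer: gt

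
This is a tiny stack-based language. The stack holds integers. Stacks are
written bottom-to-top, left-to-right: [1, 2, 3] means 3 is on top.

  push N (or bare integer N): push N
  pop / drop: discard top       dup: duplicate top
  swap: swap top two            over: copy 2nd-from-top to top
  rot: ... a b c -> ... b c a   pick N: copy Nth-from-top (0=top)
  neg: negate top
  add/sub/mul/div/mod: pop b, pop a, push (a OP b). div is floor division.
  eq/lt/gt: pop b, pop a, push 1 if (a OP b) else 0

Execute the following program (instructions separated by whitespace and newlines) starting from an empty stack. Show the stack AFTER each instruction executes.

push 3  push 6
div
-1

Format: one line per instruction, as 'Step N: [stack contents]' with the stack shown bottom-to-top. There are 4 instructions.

Step 1: [3]
Step 2: [3, 6]
Step 3: [0]
Step 4: [0, -1]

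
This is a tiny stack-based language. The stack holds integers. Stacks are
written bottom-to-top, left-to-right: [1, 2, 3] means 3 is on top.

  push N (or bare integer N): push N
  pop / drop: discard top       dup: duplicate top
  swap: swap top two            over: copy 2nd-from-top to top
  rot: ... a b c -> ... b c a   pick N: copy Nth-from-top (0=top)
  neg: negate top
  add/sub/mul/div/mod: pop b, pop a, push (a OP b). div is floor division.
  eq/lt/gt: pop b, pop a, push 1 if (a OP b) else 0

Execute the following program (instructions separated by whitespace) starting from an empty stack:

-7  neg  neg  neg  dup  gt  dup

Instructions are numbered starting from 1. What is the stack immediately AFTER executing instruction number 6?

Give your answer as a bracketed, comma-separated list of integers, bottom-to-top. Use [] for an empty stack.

Answer: [0]

Derivation:
Step 1 ('-7'): [-7]
Step 2 ('neg'): [7]
Step 3 ('neg'): [-7]
Step 4 ('neg'): [7]
Step 5 ('dup'): [7, 7]
Step 6 ('gt'): [0]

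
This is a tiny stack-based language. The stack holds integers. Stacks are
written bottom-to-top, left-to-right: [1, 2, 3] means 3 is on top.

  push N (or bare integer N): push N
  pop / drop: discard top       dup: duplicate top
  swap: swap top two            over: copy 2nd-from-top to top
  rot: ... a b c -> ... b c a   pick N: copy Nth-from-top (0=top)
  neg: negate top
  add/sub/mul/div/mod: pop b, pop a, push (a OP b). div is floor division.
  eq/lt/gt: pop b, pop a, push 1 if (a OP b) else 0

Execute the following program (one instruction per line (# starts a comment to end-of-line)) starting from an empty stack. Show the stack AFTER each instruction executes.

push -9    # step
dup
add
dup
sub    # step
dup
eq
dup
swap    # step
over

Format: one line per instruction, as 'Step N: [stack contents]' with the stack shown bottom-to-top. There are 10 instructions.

Step 1: [-9]
Step 2: [-9, -9]
Step 3: [-18]
Step 4: [-18, -18]
Step 5: [0]
Step 6: [0, 0]
Step 7: [1]
Step 8: [1, 1]
Step 9: [1, 1]
Step 10: [1, 1, 1]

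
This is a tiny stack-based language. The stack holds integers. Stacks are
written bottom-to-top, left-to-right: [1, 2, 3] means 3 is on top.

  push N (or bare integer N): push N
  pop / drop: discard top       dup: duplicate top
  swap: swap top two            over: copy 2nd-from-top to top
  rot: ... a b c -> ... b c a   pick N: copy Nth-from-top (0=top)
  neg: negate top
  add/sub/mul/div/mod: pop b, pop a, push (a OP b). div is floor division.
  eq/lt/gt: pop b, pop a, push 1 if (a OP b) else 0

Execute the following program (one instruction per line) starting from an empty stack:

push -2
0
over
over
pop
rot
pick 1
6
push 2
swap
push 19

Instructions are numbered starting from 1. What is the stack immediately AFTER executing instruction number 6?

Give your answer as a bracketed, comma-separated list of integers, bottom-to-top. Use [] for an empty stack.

Answer: [0, -2, -2]

Derivation:
Step 1 ('push -2'): [-2]
Step 2 ('0'): [-2, 0]
Step 3 ('over'): [-2, 0, -2]
Step 4 ('over'): [-2, 0, -2, 0]
Step 5 ('pop'): [-2, 0, -2]
Step 6 ('rot'): [0, -2, -2]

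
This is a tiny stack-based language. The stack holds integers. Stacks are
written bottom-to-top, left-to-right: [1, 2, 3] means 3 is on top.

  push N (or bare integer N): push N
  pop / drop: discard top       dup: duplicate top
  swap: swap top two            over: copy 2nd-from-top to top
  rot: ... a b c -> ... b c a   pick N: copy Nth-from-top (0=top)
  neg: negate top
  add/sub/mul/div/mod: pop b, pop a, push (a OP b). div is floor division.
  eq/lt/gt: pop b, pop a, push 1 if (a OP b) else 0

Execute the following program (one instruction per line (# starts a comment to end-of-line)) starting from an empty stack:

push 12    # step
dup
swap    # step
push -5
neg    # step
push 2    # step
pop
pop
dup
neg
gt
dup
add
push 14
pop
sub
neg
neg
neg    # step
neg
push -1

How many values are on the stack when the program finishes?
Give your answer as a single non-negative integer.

After 'push 12': stack = [12] (depth 1)
After 'dup': stack = [12, 12] (depth 2)
After 'swap': stack = [12, 12] (depth 2)
After 'push -5': stack = [12, 12, -5] (depth 3)
After 'neg': stack = [12, 12, 5] (depth 3)
After 'push 2': stack = [12, 12, 5, 2] (depth 4)
After 'pop': stack = [12, 12, 5] (depth 3)
After 'pop': stack = [12, 12] (depth 2)
After 'dup': stack = [12, 12, 12] (depth 3)
After 'neg': stack = [12, 12, -12] (depth 3)
  ...
After 'dup': stack = [12, 1, 1] (depth 3)
After 'add': stack = [12, 2] (depth 2)
After 'push 14': stack = [12, 2, 14] (depth 3)
After 'pop': stack = [12, 2] (depth 2)
After 'sub': stack = [10] (depth 1)
After 'neg': stack = [-10] (depth 1)
After 'neg': stack = [10] (depth 1)
After 'neg': stack = [-10] (depth 1)
After 'neg': stack = [10] (depth 1)
After 'push -1': stack = [10, -1] (depth 2)

Answer: 2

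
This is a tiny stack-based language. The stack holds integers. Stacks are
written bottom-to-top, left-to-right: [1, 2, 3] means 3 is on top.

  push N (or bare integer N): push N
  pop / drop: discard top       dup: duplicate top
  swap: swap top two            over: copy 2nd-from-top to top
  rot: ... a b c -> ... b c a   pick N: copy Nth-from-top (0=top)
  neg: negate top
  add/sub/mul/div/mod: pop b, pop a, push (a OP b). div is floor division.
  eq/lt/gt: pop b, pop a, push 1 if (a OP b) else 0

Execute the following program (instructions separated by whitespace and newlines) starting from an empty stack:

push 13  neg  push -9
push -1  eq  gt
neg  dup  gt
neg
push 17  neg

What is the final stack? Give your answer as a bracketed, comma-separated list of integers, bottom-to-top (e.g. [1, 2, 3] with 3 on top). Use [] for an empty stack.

After 'push 13': [13]
After 'neg': [-13]
After 'push -9': [-13, -9]
After 'push -1': [-13, -9, -1]
After 'eq': [-13, 0]
After 'gt': [0]
After 'neg': [0]
After 'dup': [0, 0]
After 'gt': [0]
After 'neg': [0]
After 'push 17': [0, 17]
After 'neg': [0, -17]

Answer: [0, -17]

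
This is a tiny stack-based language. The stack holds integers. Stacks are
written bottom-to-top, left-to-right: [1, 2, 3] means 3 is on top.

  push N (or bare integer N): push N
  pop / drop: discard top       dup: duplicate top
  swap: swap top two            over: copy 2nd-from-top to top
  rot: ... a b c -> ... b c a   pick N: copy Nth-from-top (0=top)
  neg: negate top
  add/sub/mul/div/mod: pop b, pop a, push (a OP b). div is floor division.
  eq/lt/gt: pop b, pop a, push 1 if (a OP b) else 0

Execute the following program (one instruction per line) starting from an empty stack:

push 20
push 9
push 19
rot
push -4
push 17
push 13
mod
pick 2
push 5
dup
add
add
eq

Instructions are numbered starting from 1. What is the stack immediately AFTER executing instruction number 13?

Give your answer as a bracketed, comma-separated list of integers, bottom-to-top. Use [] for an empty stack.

Answer: [9, 19, 20, -4, 4, 30]

Derivation:
Step 1 ('push 20'): [20]
Step 2 ('push 9'): [20, 9]
Step 3 ('push 19'): [20, 9, 19]
Step 4 ('rot'): [9, 19, 20]
Step 5 ('push -4'): [9, 19, 20, -4]
Step 6 ('push 17'): [9, 19, 20, -4, 17]
Step 7 ('push 13'): [9, 19, 20, -4, 17, 13]
Step 8 ('mod'): [9, 19, 20, -4, 4]
Step 9 ('pick 2'): [9, 19, 20, -4, 4, 20]
Step 10 ('push 5'): [9, 19, 20, -4, 4, 20, 5]
Step 11 ('dup'): [9, 19, 20, -4, 4, 20, 5, 5]
Step 12 ('add'): [9, 19, 20, -4, 4, 20, 10]
Step 13 ('add'): [9, 19, 20, -4, 4, 30]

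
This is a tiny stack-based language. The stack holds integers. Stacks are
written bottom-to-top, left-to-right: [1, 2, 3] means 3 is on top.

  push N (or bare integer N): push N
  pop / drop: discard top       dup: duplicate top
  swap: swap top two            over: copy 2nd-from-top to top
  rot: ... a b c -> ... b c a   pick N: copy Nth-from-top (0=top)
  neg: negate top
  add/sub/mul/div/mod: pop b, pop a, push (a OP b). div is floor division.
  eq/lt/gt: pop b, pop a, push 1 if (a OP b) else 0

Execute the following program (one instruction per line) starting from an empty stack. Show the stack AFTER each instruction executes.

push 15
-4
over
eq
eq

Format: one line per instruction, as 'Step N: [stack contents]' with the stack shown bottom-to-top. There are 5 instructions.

Step 1: [15]
Step 2: [15, -4]
Step 3: [15, -4, 15]
Step 4: [15, 0]
Step 5: [0]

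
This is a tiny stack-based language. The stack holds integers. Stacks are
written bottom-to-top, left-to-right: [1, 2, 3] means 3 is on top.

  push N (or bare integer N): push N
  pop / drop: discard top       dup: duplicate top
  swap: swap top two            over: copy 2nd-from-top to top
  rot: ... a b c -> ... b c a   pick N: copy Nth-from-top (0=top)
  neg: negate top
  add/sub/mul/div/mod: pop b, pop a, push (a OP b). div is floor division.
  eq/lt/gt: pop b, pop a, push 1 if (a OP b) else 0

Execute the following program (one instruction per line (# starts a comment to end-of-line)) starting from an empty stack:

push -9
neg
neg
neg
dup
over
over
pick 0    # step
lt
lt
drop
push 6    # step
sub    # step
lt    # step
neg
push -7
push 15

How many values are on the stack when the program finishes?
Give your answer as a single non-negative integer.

Answer: 3

Derivation:
After 'push -9': stack = [-9] (depth 1)
After 'neg': stack = [9] (depth 1)
After 'neg': stack = [-9] (depth 1)
After 'neg': stack = [9] (depth 1)
After 'dup': stack = [9, 9] (depth 2)
After 'over': stack = [9, 9, 9] (depth 3)
After 'over': stack = [9, 9, 9, 9] (depth 4)
After 'pick 0': stack = [9, 9, 9, 9, 9] (depth 5)
After 'lt': stack = [9, 9, 9, 0] (depth 4)
After 'lt': stack = [9, 9, 0] (depth 3)
After 'drop': stack = [9, 9] (depth 2)
After 'push 6': stack = [9, 9, 6] (depth 3)
After 'sub': stack = [9, 3] (depth 2)
After 'lt': stack = [0] (depth 1)
After 'neg': stack = [0] (depth 1)
After 'push -7': stack = [0, -7] (depth 2)
After 'push 15': stack = [0, -7, 15] (depth 3)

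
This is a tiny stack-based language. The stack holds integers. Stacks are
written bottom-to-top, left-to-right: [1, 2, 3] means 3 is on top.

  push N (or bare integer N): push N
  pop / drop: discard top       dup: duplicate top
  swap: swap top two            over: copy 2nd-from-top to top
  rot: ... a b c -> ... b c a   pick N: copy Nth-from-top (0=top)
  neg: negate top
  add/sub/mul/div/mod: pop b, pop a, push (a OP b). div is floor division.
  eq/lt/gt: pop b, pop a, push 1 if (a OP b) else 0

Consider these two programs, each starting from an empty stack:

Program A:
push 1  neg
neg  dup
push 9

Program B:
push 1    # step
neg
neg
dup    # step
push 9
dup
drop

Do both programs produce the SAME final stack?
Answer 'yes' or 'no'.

Answer: yes

Derivation:
Program A trace:
  After 'push 1': [1]
  After 'neg': [-1]
  After 'neg': [1]
  After 'dup': [1, 1]
  After 'push 9': [1, 1, 9]
Program A final stack: [1, 1, 9]

Program B trace:
  After 'push 1': [1]
  After 'neg': [-1]
  After 'neg': [1]
  After 'dup': [1, 1]
  After 'push 9': [1, 1, 9]
  After 'dup': [1, 1, 9, 9]
  After 'drop': [1, 1, 9]
Program B final stack: [1, 1, 9]
Same: yes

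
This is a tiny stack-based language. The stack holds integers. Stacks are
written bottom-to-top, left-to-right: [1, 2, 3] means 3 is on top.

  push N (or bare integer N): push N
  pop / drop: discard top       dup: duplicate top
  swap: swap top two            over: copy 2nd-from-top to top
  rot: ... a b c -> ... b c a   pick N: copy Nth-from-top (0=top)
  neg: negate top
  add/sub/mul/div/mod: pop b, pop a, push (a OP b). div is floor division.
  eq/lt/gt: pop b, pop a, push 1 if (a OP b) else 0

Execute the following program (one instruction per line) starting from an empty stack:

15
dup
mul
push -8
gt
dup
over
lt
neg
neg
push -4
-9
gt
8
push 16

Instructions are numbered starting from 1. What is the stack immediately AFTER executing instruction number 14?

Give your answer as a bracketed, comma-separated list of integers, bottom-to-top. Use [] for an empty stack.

Step 1 ('15'): [15]
Step 2 ('dup'): [15, 15]
Step 3 ('mul'): [225]
Step 4 ('push -8'): [225, -8]
Step 5 ('gt'): [1]
Step 6 ('dup'): [1, 1]
Step 7 ('over'): [1, 1, 1]
Step 8 ('lt'): [1, 0]
Step 9 ('neg'): [1, 0]
Step 10 ('neg'): [1, 0]
Step 11 ('push -4'): [1, 0, -4]
Step 12 ('-9'): [1, 0, -4, -9]
Step 13 ('gt'): [1, 0, 1]
Step 14 ('8'): [1, 0, 1, 8]

Answer: [1, 0, 1, 8]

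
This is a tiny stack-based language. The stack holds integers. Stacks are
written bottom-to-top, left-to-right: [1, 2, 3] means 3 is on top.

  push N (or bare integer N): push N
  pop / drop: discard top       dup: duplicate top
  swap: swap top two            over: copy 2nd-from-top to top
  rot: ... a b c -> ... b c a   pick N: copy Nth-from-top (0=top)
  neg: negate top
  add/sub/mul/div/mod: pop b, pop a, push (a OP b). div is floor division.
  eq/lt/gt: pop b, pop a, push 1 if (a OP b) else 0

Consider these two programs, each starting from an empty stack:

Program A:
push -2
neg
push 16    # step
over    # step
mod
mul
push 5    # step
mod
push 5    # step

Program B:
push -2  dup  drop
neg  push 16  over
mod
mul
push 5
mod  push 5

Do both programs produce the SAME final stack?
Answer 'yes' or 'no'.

Program A trace:
  After 'push -2': [-2]
  After 'neg': [2]
  After 'push 16': [2, 16]
  After 'over': [2, 16, 2]
  After 'mod': [2, 0]
  After 'mul': [0]
  After 'push 5': [0, 5]
  After 'mod': [0]
  After 'push 5': [0, 5]
Program A final stack: [0, 5]

Program B trace:
  After 'push -2': [-2]
  After 'dup': [-2, -2]
  After 'drop': [-2]
  After 'neg': [2]
  After 'push 16': [2, 16]
  After 'over': [2, 16, 2]
  After 'mod': [2, 0]
  After 'mul': [0]
  After 'push 5': [0, 5]
  After 'mod': [0]
  After 'push 5': [0, 5]
Program B final stack: [0, 5]
Same: yes

Answer: yes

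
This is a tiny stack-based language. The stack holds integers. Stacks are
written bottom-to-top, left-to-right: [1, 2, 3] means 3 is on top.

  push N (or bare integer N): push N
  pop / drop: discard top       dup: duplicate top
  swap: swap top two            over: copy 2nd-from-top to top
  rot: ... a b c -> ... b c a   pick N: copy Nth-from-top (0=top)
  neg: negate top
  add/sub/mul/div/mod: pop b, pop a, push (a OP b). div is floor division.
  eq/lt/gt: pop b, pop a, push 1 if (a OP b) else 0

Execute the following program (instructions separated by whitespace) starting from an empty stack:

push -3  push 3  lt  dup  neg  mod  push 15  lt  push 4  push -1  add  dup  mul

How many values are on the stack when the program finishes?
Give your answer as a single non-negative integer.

After 'push -3': stack = [-3] (depth 1)
After 'push 3': stack = [-3, 3] (depth 2)
After 'lt': stack = [1] (depth 1)
After 'dup': stack = [1, 1] (depth 2)
After 'neg': stack = [1, -1] (depth 2)
After 'mod': stack = [0] (depth 1)
After 'push 15': stack = [0, 15] (depth 2)
After 'lt': stack = [1] (depth 1)
After 'push 4': stack = [1, 4] (depth 2)
After 'push -1': stack = [1, 4, -1] (depth 3)
After 'add': stack = [1, 3] (depth 2)
After 'dup': stack = [1, 3, 3] (depth 3)
After 'mul': stack = [1, 9] (depth 2)

Answer: 2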